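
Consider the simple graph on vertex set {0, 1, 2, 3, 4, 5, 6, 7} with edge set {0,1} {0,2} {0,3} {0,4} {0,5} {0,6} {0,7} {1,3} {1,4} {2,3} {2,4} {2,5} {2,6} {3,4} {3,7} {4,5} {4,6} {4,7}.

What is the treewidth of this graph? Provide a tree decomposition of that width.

Treewidth 3.
One optimal decomposition is:
Bags: B1 = {0, 2, 3, 4}  B2 = {0, 2, 4, 6}  B3 = {0, 3, 4, 7}  B4 = {0, 1, 3, 4}  B5 = {0, 2, 4, 5}
Tree: B1–B2, B1–B3, B3–B4, B1–B5

The largest bag has 4 vertices, giving width 3; this decomposition certifies tw(G) ≤ 3. Conversely, {0, 1, 3, 4} is a clique of size 4, and the vertices of any clique must share a bag in every tree decomposition; so some bag has ≥ 4 vertices and tw(G) ≥ 3. Hence tw(G) = 3 exactly.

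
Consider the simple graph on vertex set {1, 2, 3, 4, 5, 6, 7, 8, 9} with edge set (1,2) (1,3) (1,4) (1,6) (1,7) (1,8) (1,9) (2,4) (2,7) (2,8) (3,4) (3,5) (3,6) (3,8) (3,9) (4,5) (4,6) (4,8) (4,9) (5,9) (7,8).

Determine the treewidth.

A width-3 tree decomposition is:
Bags: B1 = {1, 3, 4, 6}  B2 = {1, 3, 4, 8}  B3 = {1, 3, 4, 9}  B4 = {1, 2, 4, 8}  B5 = {1, 2, 7, 8}  B6 = {3, 4, 5, 9}
Tree: B1–B2, B2–B3, B2–B4, B4–B5, B3–B6
Each bag holds 4 vertices, so the decomposition has width 3, which upper-bounds the treewidth. Conversely, {1, 2, 4, 8} is a clique of size 4, and the vertices of any clique must share a bag in every tree decomposition; so some bag has ≥ 4 vertices and tw(G) ≥ 3. Hence tw(G) = 3 exactly.

3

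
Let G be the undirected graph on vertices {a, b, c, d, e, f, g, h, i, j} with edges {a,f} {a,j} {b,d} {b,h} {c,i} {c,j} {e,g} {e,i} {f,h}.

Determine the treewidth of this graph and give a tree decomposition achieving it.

Each bag holds 2 vertices, so the decomposition has width 1, which upper-bounds the treewidth. Since G has at least one edge (e.g. d–b), it is not an edgeless graph, so tw(G) ≥ 1. Therefore the treewidth is 1.

Treewidth 1.
Bags: B1 = {b, d}  B2 = {b, h}  B3 = {f, h}  B4 = {a, f}  B5 = {a, j}  B6 = {c, j}  B7 = {c, i}  B8 = {e, i}  B9 = {e, g}
Tree: B1–B2, B2–B3, B3–B4, B4–B5, B5–B6, B6–B7, B7–B8, B8–B9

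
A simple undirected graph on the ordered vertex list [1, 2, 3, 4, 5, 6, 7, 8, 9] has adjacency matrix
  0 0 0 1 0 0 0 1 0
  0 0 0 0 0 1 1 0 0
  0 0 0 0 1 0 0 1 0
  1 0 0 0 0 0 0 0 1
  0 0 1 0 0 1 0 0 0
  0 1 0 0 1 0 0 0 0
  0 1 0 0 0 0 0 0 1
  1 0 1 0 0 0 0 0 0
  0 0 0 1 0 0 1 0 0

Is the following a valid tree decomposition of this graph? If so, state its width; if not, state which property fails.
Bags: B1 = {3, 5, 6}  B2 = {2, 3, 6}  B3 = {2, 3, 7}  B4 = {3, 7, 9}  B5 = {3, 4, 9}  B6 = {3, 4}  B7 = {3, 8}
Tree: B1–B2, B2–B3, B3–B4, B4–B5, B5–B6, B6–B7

A tree decomposition must satisfy three properties: every vertex lies in some bag; for every edge, both endpoints lie together in some bag; and for every vertex, the bags containing it form a connected subtree. Here vertex 1 appears in no bag, so the decomposition is invalid.

No — vertex 1 appears in no bag.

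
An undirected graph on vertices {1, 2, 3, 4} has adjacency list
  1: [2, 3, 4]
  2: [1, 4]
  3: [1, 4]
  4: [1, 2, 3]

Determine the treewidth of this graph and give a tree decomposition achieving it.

The largest bag has 3 vertices, giving width 2; this decomposition certifies tw(G) ≤ 2. On the other hand G contains the 3-clique {1, 2, 4}. A clique must lie in a single bag of any decomposition, so no decomposition can have width below 2. Therefore the treewidth is 2.

Treewidth 2.
One optimal decomposition is:
Bags: B1 = {1, 3, 4}  B2 = {1, 2, 4}
Tree: B1–B2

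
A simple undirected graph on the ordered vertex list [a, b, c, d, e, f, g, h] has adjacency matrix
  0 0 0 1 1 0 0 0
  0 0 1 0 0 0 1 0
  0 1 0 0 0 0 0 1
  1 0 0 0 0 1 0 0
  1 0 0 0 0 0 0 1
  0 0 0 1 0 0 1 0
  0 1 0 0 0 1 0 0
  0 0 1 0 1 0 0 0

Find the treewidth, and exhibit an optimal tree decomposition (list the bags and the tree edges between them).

Every bag has size at most 3, so the width is 3 − 1 = 2 and tw(G) ≤ 2. The edges a–e–h–c–b–g–f–d–a form a cycle, so G is not a tree and its treewidth is at least 2. Therefore the treewidth is 2.

Treewidth 2.
Bags: B1 = {a, e, h}  B2 = {a, c, h}  B3 = {a, b, c}  B4 = {a, b, g}  B5 = {a, f, g}  B6 = {a, d, f}
Tree: B1–B2, B2–B3, B3–B4, B4–B5, B5–B6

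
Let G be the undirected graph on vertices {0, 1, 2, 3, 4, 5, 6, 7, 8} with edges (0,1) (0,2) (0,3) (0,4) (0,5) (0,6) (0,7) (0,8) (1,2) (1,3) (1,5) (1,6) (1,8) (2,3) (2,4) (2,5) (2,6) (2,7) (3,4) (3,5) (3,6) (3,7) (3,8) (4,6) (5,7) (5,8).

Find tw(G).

4

A width-4 tree decomposition is:
Bags: B1 = {0, 1, 2, 3, 5}  B2 = {0, 1, 2, 3, 6}  B3 = {0, 2, 3, 4, 6}  B4 = {0, 2, 3, 5, 7}  B5 = {0, 1, 3, 5, 8}
Tree: B1–B2, B2–B3, B1–B4, B1–B5
Every bag has size at most 5, so the width is 5 − 1 = 4 and tw(G) ≤ 4. On the other hand G contains the 5-clique {0, 1, 3, 5, 8}. A clique must lie in a single bag of any decomposition, so no decomposition can have width below 4. The upper and lower bounds meet at 4, so that is the treewidth.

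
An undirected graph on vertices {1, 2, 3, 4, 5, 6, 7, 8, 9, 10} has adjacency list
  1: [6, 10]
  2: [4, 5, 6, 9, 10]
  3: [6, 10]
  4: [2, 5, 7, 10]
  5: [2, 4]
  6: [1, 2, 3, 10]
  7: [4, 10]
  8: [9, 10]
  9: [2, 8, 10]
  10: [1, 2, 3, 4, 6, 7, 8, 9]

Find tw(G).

A width-2 tree decomposition is:
Bags: B1 = {4, 7, 10}  B2 = {2, 4, 10}  B3 = {2, 6, 10}  B4 = {1, 6, 10}  B5 = {3, 6, 10}  B6 = {2, 9, 10}  B7 = {8, 9, 10}  B8 = {2, 4, 5}
Tree: B1–B2, B2–B3, B3–B4, B4–B5, B2–B6, B6–B7, B2–B8
Every bag has size at most 3, so the width is 3 − 1 = 2 and tw(G) ≤ 2. For the lower bound, the 3 vertices {1, 6, 10} are pairwise adjacent, and any tree decomposition puts a clique entirely inside one bag — forcing width ≥ 2. The upper and lower bounds meet at 2, so that is the treewidth.

2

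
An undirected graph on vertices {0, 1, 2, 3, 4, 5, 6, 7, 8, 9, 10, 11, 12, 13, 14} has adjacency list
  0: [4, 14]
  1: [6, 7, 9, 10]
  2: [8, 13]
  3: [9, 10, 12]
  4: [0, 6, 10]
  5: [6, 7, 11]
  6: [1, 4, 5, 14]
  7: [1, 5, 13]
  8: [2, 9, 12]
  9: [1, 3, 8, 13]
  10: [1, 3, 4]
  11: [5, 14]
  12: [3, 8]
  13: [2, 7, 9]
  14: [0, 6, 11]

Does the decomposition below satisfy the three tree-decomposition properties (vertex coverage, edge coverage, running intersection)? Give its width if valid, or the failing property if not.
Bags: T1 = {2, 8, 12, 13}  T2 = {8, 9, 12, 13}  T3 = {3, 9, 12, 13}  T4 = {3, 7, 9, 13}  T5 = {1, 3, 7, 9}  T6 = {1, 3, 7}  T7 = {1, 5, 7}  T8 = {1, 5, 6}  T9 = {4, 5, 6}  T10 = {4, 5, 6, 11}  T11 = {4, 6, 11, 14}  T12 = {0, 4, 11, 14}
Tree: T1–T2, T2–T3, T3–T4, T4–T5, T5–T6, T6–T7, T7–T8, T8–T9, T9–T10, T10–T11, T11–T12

No — vertex 10 appears in no bag.

A tree decomposition must satisfy three properties: every vertex lies in some bag; for every edge, both endpoints lie together in some bag; and for every vertex, the bags containing it form a connected subtree. Here vertex 10 appears in no bag, so the decomposition is invalid.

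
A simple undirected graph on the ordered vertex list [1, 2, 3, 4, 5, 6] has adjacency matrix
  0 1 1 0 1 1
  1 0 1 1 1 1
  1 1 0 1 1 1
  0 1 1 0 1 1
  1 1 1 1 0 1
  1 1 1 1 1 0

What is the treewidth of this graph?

A width-4 tree decomposition is:
Bags: B1 = {1, 2, 3, 5, 6}  B2 = {2, 3, 4, 5, 6}
Tree: B1–B2
Every bag has size at most 5, so the width is 5 − 1 = 4 and tw(G) ≤ 4. On the other hand G contains the 5-clique {1, 2, 3, 5, 6}. A clique must lie in a single bag of any decomposition, so no decomposition can have width below 4. Hence tw(G) = 4 exactly.

4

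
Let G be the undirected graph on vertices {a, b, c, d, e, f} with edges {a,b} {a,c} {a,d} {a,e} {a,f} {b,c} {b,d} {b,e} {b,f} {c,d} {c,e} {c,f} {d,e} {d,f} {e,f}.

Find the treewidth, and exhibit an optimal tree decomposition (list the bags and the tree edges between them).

Treewidth 5.
One such decomposition:
Bags: B1 = {a, b, c, d, e, f}
Tree: (single bag)

With just one bag of size 6, the width is 6 − 1 = 5, so tw(G) ≤ 5. Conversely, {a, b, c, d, e, f} is a clique of size 6, and the vertices of any clique must share a bag in every tree decomposition; so some bag has ≥ 6 vertices and tw(G) ≥ 5. Therefore the treewidth is 5.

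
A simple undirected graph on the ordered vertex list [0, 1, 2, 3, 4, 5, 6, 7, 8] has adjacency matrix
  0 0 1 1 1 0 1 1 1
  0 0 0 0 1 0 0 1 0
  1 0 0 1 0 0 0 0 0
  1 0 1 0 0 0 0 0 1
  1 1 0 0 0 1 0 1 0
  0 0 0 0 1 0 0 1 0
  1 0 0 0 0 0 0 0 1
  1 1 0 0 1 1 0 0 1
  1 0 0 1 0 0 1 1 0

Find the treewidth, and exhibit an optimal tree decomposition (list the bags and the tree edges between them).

The largest bag has 3 vertices, giving width 2; this decomposition certifies tw(G) ≤ 2. On the other hand G contains the 3-clique {0, 3, 8}. A clique must lie in a single bag of any decomposition, so no decomposition can have width below 2. The upper and lower bounds meet at 2, so that is the treewidth.

Treewidth 2.
One such decomposition:
Bags: B1 = {0, 7, 8}  B2 = {0, 3, 8}  B3 = {0, 4, 7}  B4 = {1, 4, 7}  B5 = {4, 5, 7}  B6 = {0, 6, 8}  B7 = {0, 2, 3}
Tree: B1–B2, B1–B3, B3–B4, B4–B5, B1–B6, B2–B7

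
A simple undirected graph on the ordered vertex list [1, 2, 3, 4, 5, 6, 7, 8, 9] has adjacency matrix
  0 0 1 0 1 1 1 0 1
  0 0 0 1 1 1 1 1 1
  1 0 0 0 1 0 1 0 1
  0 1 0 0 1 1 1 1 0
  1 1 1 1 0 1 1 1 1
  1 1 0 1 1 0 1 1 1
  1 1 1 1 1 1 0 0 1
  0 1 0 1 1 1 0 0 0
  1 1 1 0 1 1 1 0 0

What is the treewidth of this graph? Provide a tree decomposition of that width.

The largest bag has 5 vertices, giving width 4; this decomposition certifies tw(G) ≤ 4. Conversely, {1, 3, 5, 7, 9} is a clique of size 5, and the vertices of any clique must share a bag in every tree decomposition; so some bag has ≥ 5 vertices and tw(G) ≥ 4. Combining the bounds, tw(G) = 4.

Treewidth 4.
One optimal decomposition is:
Bags: B1 = {2, 4, 5, 6, 7}  B2 = {2, 5, 6, 7, 9}  B3 = {1, 5, 6, 7, 9}  B4 = {1, 3, 5, 7, 9}  B5 = {2, 4, 5, 6, 8}
Tree: B1–B2, B2–B3, B3–B4, B1–B5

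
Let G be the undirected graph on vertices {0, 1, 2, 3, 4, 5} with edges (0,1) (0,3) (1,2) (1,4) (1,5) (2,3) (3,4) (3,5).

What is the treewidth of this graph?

A width-2 tree decomposition is:
Bags: B1 = {1, 2, 3}  B2 = {0, 1, 3}  B3 = {1, 3, 4}  B4 = {1, 3, 5}
Tree: B1–B2, B2–B3, B3–B4
Each bag holds 3 vertices, so the decomposition has width 2, which upper-bounds the treewidth. Since 2–1–0–3–2 is a cycle in G, G is not acyclic. Forests are exactly the graphs of treewidth ≤ 1, so tw(G) ≥ 2. The upper and lower bounds meet at 2, so that is the treewidth.

2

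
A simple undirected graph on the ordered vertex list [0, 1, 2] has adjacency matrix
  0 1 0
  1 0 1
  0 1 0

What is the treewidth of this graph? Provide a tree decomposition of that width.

Treewidth 1.
One such decomposition:
Bags: B1 = {0, 1}  B2 = {1, 2}
Tree: B1–B2

The largest bag has 2 vertices, giving width 1; this decomposition certifies tw(G) ≤ 1. Since G has at least one edge (e.g. 0–1), it is not an edgeless graph, so tw(G) ≥ 1. Hence tw(G) = 1 exactly.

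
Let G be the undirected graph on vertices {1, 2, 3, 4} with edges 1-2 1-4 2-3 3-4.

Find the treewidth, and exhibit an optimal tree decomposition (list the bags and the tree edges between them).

Treewidth 2.
One such decomposition:
Bags: B1 = {2, 3, 4}  B2 = {1, 2, 4}
Tree: B1–B2

The largest bag has 3 vertices, giving width 2; this decomposition certifies tw(G) ≤ 2. For the lower bound, G contains the cycle 4–3–2–1–4, so G is not a forest; only forests have treewidth ≤ 1, hence tw(G) ≥ 2. Therefore the treewidth is 2.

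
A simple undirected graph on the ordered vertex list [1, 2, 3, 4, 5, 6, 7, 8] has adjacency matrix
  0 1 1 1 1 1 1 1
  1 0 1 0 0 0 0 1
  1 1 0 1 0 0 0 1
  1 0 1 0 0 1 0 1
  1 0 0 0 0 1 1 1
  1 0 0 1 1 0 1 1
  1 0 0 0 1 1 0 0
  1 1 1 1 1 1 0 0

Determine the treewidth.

A width-3 tree decomposition is:
Bags: B1 = {1, 5, 6, 8}  B2 = {1, 5, 6, 7}  B3 = {1, 4, 6, 8}  B4 = {1, 3, 4, 8}  B5 = {1, 2, 3, 8}
Tree: B1–B2, B1–B3, B3–B4, B4–B5
Every bag has size at most 4, so the width is 4 − 1 = 3 and tw(G) ≤ 3. Conversely, {1, 2, 3, 8} is a clique of size 4, and the vertices of any clique must share a bag in every tree decomposition; so some bag has ≥ 4 vertices and tw(G) ≥ 3. Therefore the treewidth is 3.

3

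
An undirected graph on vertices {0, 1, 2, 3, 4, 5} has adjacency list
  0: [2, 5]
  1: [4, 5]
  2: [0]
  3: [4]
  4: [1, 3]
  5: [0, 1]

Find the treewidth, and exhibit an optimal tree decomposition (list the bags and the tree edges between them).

Treewidth 1.
One such decomposition:
Bags: B1 = {0, 2}  B2 = {0, 5}  B3 = {1, 5}  B4 = {1, 4}  B5 = {3, 4}
Tree: B1–B2, B2–B3, B3–B4, B4–B5

Each bag holds 2 vertices, so the decomposition has width 1, which upper-bounds the treewidth. G has an edge, so its treewidth is at least 1. The upper and lower bounds meet at 1, so that is the treewidth.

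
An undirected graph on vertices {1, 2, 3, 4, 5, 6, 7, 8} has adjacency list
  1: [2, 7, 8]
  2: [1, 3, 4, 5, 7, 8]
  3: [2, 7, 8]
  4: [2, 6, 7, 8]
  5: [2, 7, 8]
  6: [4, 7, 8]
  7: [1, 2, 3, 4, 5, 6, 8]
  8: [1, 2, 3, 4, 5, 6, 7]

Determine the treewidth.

3

A width-3 tree decomposition is:
Bags: B1 = {2, 3, 7, 8}  B2 = {1, 2, 7, 8}  B3 = {2, 4, 7, 8}  B4 = {2, 5, 7, 8}  B5 = {4, 6, 7, 8}
Tree: B1–B2, B2–B3, B2–B4, B3–B5
Each bag holds 4 vertices, so the decomposition has width 3, which upper-bounds the treewidth. On the other hand G contains the 4-clique {1, 2, 7, 8}. A clique must lie in a single bag of any decomposition, so no decomposition can have width below 3. The upper and lower bounds meet at 3, so that is the treewidth.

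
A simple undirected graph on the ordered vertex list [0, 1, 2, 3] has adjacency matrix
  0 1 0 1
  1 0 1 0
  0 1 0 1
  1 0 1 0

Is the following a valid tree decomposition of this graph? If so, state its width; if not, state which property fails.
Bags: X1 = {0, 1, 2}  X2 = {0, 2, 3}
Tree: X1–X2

Yes; width 2.

Vertex coverage: the bags together contain {0, 1, 2, 3}, the full vertex set. Edge coverage: each edge of G has both endpoints in at least one bag. Running intersection: for every vertex, the bags containing it form a connected subtree. All three properties hold, so this is a valid tree decomposition of width max|bag| − 1 = 2, and hence tw(G) ≤ 2.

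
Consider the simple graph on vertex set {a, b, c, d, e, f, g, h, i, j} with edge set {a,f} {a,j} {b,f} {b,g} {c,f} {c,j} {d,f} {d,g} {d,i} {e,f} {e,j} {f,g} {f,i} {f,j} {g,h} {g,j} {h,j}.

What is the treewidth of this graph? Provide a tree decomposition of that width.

Treewidth 2.
Bags: B1 = {f, g, j}  B2 = {a, f, j}  B3 = {e, f, j}  B4 = {g, h, j}  B5 = {c, f, j}  B6 = {d, f, g}  B7 = {b, f, g}  B8 = {d, f, i}
Tree: B1–B2, B2–B3, B1–B4, B2–B5, B1–B6, B6–B7, B6–B8

Every bag has size at most 3, so the width is 3 − 1 = 2 and tw(G) ≤ 2. On the other hand G contains the 3-clique {g, h, j}. A clique must lie in a single bag of any decomposition, so no decomposition can have width below 2. Therefore the treewidth is 2.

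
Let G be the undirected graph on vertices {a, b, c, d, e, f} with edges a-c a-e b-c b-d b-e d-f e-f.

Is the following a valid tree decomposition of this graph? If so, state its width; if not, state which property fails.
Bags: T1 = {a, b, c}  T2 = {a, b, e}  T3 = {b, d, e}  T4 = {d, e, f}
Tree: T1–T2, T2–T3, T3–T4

Every vertex of G appears in some bag (union = {a, b, c, d, e, f}); every edge is covered by a bag; and for each vertex v the set of bags containing v is connected in the bag tree. The decomposition is therefore valid. The largest bag has 3 vertices, so the width is 2.

Yes; width 2.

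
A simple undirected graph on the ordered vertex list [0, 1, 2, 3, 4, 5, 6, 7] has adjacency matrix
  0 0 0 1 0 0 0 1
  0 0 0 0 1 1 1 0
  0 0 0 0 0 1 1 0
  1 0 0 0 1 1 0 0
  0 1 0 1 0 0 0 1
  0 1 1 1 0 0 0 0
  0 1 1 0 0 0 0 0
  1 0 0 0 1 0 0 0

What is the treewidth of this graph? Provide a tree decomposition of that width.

Treewidth 2.
One optimal decomposition is:
Bags: B1 = {1, 2, 6}  B2 = {1, 2, 5}  B3 = {1, 4, 5}  B4 = {3, 4, 5}  B5 = {3, 4, 7}  B6 = {0, 3, 7}
Tree: B1–B2, B2–B3, B3–B4, B4–B5, B5–B6

Every bag has size at most 3, so the width is 3 − 1 = 2 and tw(G) ≤ 2. Since 6–2–5–1–6 is a cycle in G, G is not acyclic. Forests are exactly the graphs of treewidth ≤ 1, so tw(G) ≥ 2. Combining the bounds, tw(G) = 2.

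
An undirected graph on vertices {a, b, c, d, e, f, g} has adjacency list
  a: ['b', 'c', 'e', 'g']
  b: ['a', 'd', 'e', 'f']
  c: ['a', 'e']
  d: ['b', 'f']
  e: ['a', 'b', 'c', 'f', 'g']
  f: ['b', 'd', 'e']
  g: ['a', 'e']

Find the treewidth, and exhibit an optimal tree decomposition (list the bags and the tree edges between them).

Treewidth 2.
One optimal decomposition is:
Bags: B1 = {b, e, f}  B2 = {a, b, e}  B3 = {a, e, g}  B4 = {a, c, e}  B5 = {b, d, f}
Tree: B1–B2, B2–B3, B3–B4, B1–B5

Every bag has size at most 3, so the width is 3 − 1 = 2 and tw(G) ≤ 2. Conversely, {b, d, f} is a clique of size 3, and the vertices of any clique must share a bag in every tree decomposition; so some bag has ≥ 3 vertices and tw(G) ≥ 2. Hence tw(G) = 2 exactly.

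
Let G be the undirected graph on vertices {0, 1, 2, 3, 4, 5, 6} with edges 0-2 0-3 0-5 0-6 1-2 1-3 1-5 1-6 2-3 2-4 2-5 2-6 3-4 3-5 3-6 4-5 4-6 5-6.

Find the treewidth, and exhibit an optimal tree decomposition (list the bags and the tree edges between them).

Treewidth 4.
Bags: B1 = {1, 2, 3, 5, 6}  B2 = {0, 2, 3, 5, 6}  B3 = {2, 3, 4, 5, 6}
Tree: B1–B2, B1–B3

The largest bag has 5 vertices, giving width 4; this decomposition certifies tw(G) ≤ 4. Conversely, {0, 2, 3, 5, 6} is a clique of size 5, and the vertices of any clique must share a bag in every tree decomposition; so some bag has ≥ 5 vertices and tw(G) ≥ 4. Combining the bounds, tw(G) = 4.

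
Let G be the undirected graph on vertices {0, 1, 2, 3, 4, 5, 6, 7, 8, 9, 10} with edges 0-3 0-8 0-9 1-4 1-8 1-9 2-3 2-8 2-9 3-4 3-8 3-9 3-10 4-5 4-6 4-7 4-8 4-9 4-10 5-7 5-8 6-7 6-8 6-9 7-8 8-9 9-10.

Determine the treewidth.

3

A width-3 tree decomposition is:
Bags: B1 = {4, 6, 8, 9}  B2 = {4, 6, 7, 8}  B3 = {4, 5, 7, 8}  B4 = {3, 4, 8, 9}  B5 = {3, 4, 9, 10}  B6 = {0, 3, 8, 9}  B7 = {1, 4, 8, 9}  B8 = {2, 3, 8, 9}
Tree: B1–B2, B2–B3, B1–B4, B4–B5, B4–B6, B4–B7, B4–B8
Each bag holds 4 vertices, so the decomposition has width 3, which upper-bounds the treewidth. Conversely, {0, 3, 8, 9} is a clique of size 4, and the vertices of any clique must share a bag in every tree decomposition; so some bag has ≥ 4 vertices and tw(G) ≥ 3. The upper and lower bounds meet at 3, so that is the treewidth.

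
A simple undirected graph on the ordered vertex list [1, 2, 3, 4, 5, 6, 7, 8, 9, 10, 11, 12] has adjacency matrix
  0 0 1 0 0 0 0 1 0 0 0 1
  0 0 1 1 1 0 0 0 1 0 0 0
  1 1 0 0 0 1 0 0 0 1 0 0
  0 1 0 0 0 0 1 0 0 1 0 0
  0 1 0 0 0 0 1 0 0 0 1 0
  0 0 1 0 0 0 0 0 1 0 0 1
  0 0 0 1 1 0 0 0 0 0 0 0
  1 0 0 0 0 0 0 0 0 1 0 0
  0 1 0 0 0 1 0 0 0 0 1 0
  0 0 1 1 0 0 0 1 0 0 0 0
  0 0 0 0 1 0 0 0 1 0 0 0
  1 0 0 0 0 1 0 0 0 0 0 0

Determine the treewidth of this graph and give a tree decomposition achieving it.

The largest bag has 4 vertices, giving width 3; this decomposition certifies tw(G) ≤ 3. For the lower bound: the 4 vertex sets {5,7,11}, {4}, {2}, {3,6,9,10} are disjoint, each induces a connected subgraph, and every pair is joined by at least one edge of G. Contracting each set to a single vertex therefore yields K_{4} as a minor, and since treewidth is minor-monotone, tw(G) ≥ tw(K_{4}) = 3. Combining the bounds, tw(G) = 3.

Treewidth 3.
Bags: B1 = {4, 5, 7, 11}  B2 = {2, 4, 5, 11}  B3 = {2, 4, 9, 11}  B4 = {2, 4, 9, 10}  B5 = {2, 3, 9, 10}  B6 = {3, 6, 9, 10}  B7 = {3, 6, 8, 10}  B8 = {1, 3, 6, 8}  B9 = {1, 6, 8, 12}
Tree: B1–B2, B2–B3, B3–B4, B4–B5, B5–B6, B6–B7, B7–B8, B8–B9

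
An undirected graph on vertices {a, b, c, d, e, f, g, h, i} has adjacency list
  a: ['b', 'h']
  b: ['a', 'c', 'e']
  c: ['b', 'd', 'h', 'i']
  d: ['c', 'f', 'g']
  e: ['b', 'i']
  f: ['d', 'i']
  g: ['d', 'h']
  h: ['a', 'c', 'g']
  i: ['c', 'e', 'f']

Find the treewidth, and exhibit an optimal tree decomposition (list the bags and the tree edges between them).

Every bag has size at most 4, so the width is 4 − 1 = 3 and tw(G) ≤ 3. For the lower bound: the 4 vertex sets {d,f,g}, {h}, {c}, {a,b,e,i} are disjoint, each induces a connected subgraph, and every pair is joined by at least one edge of G. Contracting each set to a single vertex therefore yields K_{4} as a minor, and since treewidth is minor-monotone, tw(G) ≥ tw(K_{4}) = 3. The upper and lower bounds meet at 3, so that is the treewidth.

Treewidth 3.
One such decomposition:
Bags: B1 = {d, f, g, h}  B2 = {c, d, f, h}  B3 = {c, f, h, i}  B4 = {a, c, h, i}  B5 = {a, b, c, i}  B6 = {a, b, e, i}
Tree: B1–B2, B2–B3, B3–B4, B4–B5, B5–B6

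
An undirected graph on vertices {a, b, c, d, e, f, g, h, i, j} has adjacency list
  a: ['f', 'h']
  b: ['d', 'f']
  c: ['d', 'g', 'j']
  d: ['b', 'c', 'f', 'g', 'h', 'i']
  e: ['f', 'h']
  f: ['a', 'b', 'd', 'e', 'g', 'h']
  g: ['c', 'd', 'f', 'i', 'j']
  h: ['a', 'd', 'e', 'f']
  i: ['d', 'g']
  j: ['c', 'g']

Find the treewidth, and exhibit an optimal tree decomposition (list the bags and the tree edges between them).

Treewidth 2.
One optimal decomposition is:
Bags: B1 = {c, g, j}  B2 = {c, d, g}  B3 = {d, g, i}  B4 = {d, f, g}  B5 = {d, f, h}  B6 = {e, f, h}  B7 = {b, d, f}  B8 = {a, f, h}
Tree: B1–B2, B2–B3, B3–B4, B4–B5, B5–B6, B4–B7, B6–B8

Each bag holds 3 vertices, so the decomposition has width 2, which upper-bounds the treewidth. For the lower bound, the 3 vertices {c, d, g} are pairwise adjacent, and any tree decomposition puts a clique entirely inside one bag — forcing width ≥ 2. The upper and lower bounds meet at 2, so that is the treewidth.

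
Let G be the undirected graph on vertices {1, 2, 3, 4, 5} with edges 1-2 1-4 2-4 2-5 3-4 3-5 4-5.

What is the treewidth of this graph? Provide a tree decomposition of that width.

Every bag has size at most 3, so the width is 3 − 1 = 2 and tw(G) ≤ 2. For the lower bound, the 3 vertices {1, 2, 4} are pairwise adjacent, and any tree decomposition puts a clique entirely inside one bag — forcing width ≥ 2. The upper and lower bounds meet at 2, so that is the treewidth.

Treewidth 2.
One such decomposition:
Bags: B1 = {2, 4, 5}  B2 = {3, 4, 5}  B3 = {1, 2, 4}
Tree: B1–B2, B1–B3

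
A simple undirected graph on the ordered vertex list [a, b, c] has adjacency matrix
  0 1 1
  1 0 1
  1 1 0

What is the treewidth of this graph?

A width-2 tree decomposition is:
Bags: B1 = {a, b, c}
Tree: (single bag)
With just one bag of size 3, the width is 3 − 1 = 2, so tw(G) ≤ 2. Conversely, {a, b, c} is a clique of size 3, and the vertices of any clique must share a bag in every tree decomposition; so some bag has ≥ 3 vertices and tw(G) ≥ 2. Combining the bounds, tw(G) = 2.

2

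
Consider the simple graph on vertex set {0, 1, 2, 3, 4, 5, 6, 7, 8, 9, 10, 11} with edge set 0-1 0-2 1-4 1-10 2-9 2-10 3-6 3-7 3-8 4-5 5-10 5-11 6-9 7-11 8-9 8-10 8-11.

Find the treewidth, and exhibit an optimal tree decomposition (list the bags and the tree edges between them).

Treewidth 3.
One such decomposition:
Bags: B1 = {0, 1, 2, 4}  B2 = {1, 2, 4, 10}  B3 = {2, 4, 5, 10}  B4 = {2, 5, 9, 10}  B5 = {5, 8, 9, 10}  B6 = {5, 8, 9, 11}  B7 = {6, 8, 9, 11}  B8 = {3, 6, 8, 11}  B9 = {3, 6, 7, 11}
Tree: B1–B2, B2–B3, B3–B4, B4–B5, B5–B6, B6–B7, B7–B8, B8–B9

Each bag holds 4 vertices, so the decomposition has width 3, which upper-bounds the treewidth. For the lower bound: the 4 vertex sets {0,1,4}, {2}, {10}, {5,8,9,11} are disjoint, each induces a connected subgraph, and every pair is joined by at least one edge of G. Contracting each set to a single vertex therefore yields K_{4} as a minor, and since treewidth is minor-monotone, tw(G) ≥ tw(K_{4}) = 3. Hence tw(G) = 3 exactly.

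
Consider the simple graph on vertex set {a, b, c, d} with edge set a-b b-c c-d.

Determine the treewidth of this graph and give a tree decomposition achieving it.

The largest bag has 2 vertices, giving width 1; this decomposition certifies tw(G) ≤ 1. Since G has at least one edge (e.g. b–a), it is not an edgeless graph, so tw(G) ≥ 1. Combining the bounds, tw(G) = 1.

Treewidth 1.
One optimal decomposition is:
Bags: B1 = {a, b}  B2 = {b, c}  B3 = {c, d}
Tree: B1–B2, B2–B3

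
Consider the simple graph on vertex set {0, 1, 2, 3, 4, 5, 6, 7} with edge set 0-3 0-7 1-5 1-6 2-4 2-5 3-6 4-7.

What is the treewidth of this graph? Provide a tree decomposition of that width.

The largest bag has 3 vertices, giving width 2; this decomposition certifies tw(G) ≤ 2. For the lower bound, G contains the cycle 4–7–0–3–6–1–5–2–4, so G is not a forest; only forests have treewidth ≤ 1, hence tw(G) ≥ 2. The upper and lower bounds meet at 2, so that is the treewidth.

Treewidth 2.
Bags: B1 = {0, 4, 7}  B2 = {0, 3, 4}  B3 = {3, 4, 6}  B4 = {1, 4, 6}  B5 = {1, 4, 5}  B6 = {2, 4, 5}
Tree: B1–B2, B2–B3, B3–B4, B4–B5, B5–B6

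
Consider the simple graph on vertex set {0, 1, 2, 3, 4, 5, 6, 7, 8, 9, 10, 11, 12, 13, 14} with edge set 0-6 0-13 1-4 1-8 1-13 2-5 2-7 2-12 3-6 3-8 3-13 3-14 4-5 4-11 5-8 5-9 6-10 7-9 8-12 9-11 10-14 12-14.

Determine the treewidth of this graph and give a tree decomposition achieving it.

Treewidth 3.
Bags: B1 = {4, 7, 9, 11}  B2 = {4, 5, 7, 9}  B3 = {2, 4, 5, 7}  B4 = {1, 2, 4, 5}  B5 = {1, 2, 5, 8}  B6 = {1, 2, 8, 12}  B7 = {1, 8, 12, 13}  B8 = {3, 8, 12, 13}  B9 = {3, 12, 13, 14}  B10 = {0, 3, 13, 14}  B11 = {0, 3, 6, 14}  B12 = {0, 6, 10, 14}
Tree: B1–B2, B2–B3, B3–B4, B4–B5, B5–B6, B6–B7, B7–B8, B8–B9, B9–B10, B10–B11, B11–B12

Every bag has size at most 4, so the width is 4 − 1 = 3 and tw(G) ≤ 3. For the lower bound: the 4 vertex sets {7,9,11}, {4}, {5}, {1,2,8,12} are disjoint, each induces a connected subgraph, and every pair is joined by at least one edge of G. Contracting each set to a single vertex therefore yields K_{4} as a minor, and since treewidth is minor-monotone, tw(G) ≥ tw(K_{4}) = 3. Hence tw(G) = 3 exactly.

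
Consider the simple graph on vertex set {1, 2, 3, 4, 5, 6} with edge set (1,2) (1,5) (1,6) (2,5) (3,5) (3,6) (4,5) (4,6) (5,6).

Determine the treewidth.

A width-2 tree decomposition is:
Bags: B1 = {4, 5, 6}  B2 = {1, 5, 6}  B3 = {1, 2, 5}  B4 = {3, 5, 6}
Tree: B1–B2, B2–B3, B1–B4
Each bag holds 3 vertices, so the decomposition has width 2, which upper-bounds the treewidth. On the other hand G contains the 3-clique {1, 2, 5}. A clique must lie in a single bag of any decomposition, so no decomposition can have width below 2. Hence tw(G) = 2 exactly.

2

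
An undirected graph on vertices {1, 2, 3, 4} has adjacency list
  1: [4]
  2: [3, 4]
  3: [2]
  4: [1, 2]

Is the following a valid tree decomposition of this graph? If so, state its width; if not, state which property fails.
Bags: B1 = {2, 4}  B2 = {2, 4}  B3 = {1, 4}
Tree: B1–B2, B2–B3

A tree decomposition must satisfy three properties: every vertex lies in some bag; for every edge, both endpoints lie together in some bag; and for every vertex, the bags containing it form a connected subtree. Here vertex 3 appears in no bag, so the decomposition is invalid.

No — vertex 3 appears in no bag.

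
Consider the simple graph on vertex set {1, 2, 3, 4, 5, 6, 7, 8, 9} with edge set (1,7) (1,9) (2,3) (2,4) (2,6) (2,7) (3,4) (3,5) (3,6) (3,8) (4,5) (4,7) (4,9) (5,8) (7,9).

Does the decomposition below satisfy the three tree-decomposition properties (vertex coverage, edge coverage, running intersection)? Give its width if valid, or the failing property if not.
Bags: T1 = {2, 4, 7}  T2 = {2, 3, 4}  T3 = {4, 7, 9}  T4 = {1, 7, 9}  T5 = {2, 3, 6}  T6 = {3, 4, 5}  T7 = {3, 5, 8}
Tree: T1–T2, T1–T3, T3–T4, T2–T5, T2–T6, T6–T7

Checking the three conditions: (i) the bags cover all of {1, 2, 3, 4, 5, 6, 7, 8, 9}; (ii) for each edge, some bag contains both endpoints; (iii) the bags containing any fixed vertex form a subtree. All hold, so the decomposition is valid with width 3 − 1 = 2.

Yes; width 2.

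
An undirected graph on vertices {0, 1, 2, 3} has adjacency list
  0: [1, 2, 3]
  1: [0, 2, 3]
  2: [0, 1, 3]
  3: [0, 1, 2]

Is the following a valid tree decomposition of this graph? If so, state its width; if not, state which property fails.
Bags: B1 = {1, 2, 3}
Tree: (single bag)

A tree decomposition must satisfy three properties: every vertex lies in some bag; for every edge, both endpoints lie together in some bag; and for every vertex, the bags containing it form a connected subtree. Here vertex 0 appears in no bag, so the decomposition is invalid.

No — vertex 0 appears in no bag.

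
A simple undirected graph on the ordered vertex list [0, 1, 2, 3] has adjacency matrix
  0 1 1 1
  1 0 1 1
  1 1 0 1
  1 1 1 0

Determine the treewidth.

3

A width-3 tree decomposition is:
Bags: B1 = {0, 1, 2, 3}
Tree: (single bag)
With just one bag of size 4, the width is 4 − 1 = 3, so tw(G) ≤ 3. On the other hand G contains the 4-clique {0, 1, 2, 3}. A clique must lie in a single bag of any decomposition, so no decomposition can have width below 3. Therefore the treewidth is 3.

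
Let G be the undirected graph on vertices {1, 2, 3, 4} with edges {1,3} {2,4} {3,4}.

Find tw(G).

A width-1 tree decomposition is:
Bags: B1 = {2, 4}  B2 = {3, 4}  B3 = {1, 3}
Tree: B1–B2, B2–B3
Every bag has size at most 2, so the width is 2 − 1 = 1 and tw(G) ≤ 1. G has an edge, so its treewidth is at least 1. The upper and lower bounds meet at 1, so that is the treewidth.

1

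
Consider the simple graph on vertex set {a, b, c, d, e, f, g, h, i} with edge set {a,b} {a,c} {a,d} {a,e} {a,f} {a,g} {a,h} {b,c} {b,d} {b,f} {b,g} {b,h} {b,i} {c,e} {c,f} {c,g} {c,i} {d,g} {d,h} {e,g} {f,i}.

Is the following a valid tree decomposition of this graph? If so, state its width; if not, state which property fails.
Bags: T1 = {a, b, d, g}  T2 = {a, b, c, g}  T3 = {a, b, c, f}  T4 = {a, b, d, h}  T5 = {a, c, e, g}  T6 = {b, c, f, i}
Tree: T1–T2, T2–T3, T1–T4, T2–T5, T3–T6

Yes; width 3.

Checking the three conditions: (i) the bags cover all of {a, b, c, d, e, f, g, h, i}; (ii) for each edge, some bag contains both endpoints; (iii) the bags containing any fixed vertex form a subtree. All hold, so the decomposition is valid with width 4 − 1 = 3.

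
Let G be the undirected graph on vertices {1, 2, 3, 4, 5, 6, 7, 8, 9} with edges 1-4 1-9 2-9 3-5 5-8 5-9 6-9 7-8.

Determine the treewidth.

A width-1 tree decomposition is:
Bags: B1 = {3, 5}  B2 = {5, 9}  B3 = {6, 9}  B4 = {5, 8}  B5 = {2, 9}  B6 = {1, 9}  B7 = {1, 4}  B8 = {7, 8}
Tree: B1–B2, B2–B3, B1–B4, B3–B5, B3–B6, B6–B7, B4–B8
Each bag holds 2 vertices, so the decomposition has width 1, which upper-bounds the treewidth. Any graph with an edge has treewidth ≥ 1, and G has the edge 5–3. Combining the bounds, tw(G) = 1.

1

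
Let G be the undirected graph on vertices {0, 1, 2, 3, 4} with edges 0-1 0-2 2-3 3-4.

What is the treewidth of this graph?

A width-1 tree decomposition is:
Bags: B1 = {3, 4}  B2 = {2, 3}  B3 = {0, 2}  B4 = {0, 1}
Tree: B1–B2, B2–B3, B3–B4
The largest bag has 2 vertices, giving width 1; this decomposition certifies tw(G) ≤ 1. G has an edge, so its treewidth is at least 1. The upper and lower bounds meet at 1, so that is the treewidth.

1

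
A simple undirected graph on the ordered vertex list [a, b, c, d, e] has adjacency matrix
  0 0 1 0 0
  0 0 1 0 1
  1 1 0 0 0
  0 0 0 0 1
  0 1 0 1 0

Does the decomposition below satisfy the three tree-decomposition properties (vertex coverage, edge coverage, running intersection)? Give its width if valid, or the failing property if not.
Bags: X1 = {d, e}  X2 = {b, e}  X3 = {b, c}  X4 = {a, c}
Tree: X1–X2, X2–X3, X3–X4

Every vertex of G appears in some bag (union = {a, b, c, d, e}); every edge is covered by a bag; and for each vertex v the set of bags containing v is connected in the bag tree. The decomposition is therefore valid. The largest bag has 2 vertices, so the width is 1.

Yes; width 1.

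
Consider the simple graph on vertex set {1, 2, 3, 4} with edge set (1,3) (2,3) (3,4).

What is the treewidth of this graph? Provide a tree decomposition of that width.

Every bag has size at most 2, so the width is 2 − 1 = 1 and tw(G) ≤ 1. Any graph with an edge has treewidth ≥ 1, and G has the edge 3–1. The upper and lower bounds meet at 1, so that is the treewidth.

Treewidth 1.
Bags: B1 = {1, 3}  B2 = {3, 4}  B3 = {2, 3}
Tree: B1–B2, B1–B3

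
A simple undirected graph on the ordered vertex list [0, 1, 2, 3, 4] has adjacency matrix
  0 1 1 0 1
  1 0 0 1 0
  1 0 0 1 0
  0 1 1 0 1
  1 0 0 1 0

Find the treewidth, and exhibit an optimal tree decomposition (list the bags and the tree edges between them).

The largest bag has 3 vertices, giving width 2; this decomposition certifies tw(G) ≤ 2. The edges 0–1–3–2–0 form a cycle, so G is not a tree and its treewidth is at least 2. The upper and lower bounds meet at 2, so that is the treewidth.

Treewidth 2.
One optimal decomposition is:
Bags: B1 = {0, 1, 3}  B2 = {0, 2, 3}  B3 = {0, 3, 4}
Tree: B1–B2, B2–B3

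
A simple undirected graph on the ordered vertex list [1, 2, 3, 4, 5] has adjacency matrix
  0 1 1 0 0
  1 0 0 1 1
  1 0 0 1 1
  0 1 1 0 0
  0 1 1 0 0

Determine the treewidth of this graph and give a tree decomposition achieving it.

Treewidth 2.
One such decomposition:
Bags: B1 = {2, 3, 5}  B2 = {1, 2, 3}  B3 = {2, 3, 4}
Tree: B1–B2, B2–B3

Every bag has size at most 3, so the width is 3 − 1 = 2 and tw(G) ≤ 2. Since 3–5–2–1–3 is a cycle in G, G is not acyclic. Forests are exactly the graphs of treewidth ≤ 1, so tw(G) ≥ 2. Hence tw(G) = 2 exactly.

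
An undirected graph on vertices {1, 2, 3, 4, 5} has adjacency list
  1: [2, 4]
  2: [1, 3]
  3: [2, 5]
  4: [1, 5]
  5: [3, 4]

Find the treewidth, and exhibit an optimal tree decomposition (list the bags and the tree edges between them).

Treewidth 2.
Bags: B1 = {1, 2, 4}  B2 = {2, 4, 5}  B3 = {2, 3, 5}
Tree: B1–B2, B2–B3

The largest bag has 3 vertices, giving width 2; this decomposition certifies tw(G) ≤ 2. Since 2–1–4–5–3–2 is a cycle in G, G is not acyclic. Forests are exactly the graphs of treewidth ≤ 1, so tw(G) ≥ 2. Therefore the treewidth is 2.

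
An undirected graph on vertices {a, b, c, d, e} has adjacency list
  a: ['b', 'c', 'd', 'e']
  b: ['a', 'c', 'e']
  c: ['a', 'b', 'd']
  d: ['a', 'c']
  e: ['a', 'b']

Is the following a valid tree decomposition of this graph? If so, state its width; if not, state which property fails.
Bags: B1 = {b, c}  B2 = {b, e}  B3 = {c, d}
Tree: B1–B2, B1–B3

No — vertex a appears in no bag.

A tree decomposition must satisfy three properties: every vertex lies in some bag; for every edge, both endpoints lie together in some bag; and for every vertex, the bags containing it form a connected subtree. Here vertex a appears in no bag, so the decomposition is invalid.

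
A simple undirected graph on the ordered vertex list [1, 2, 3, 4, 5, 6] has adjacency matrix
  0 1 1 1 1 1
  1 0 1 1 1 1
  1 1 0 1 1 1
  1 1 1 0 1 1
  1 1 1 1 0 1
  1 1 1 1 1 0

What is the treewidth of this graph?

5

A width-5 tree decomposition is:
Bags: B1 = {1, 2, 3, 4, 5, 6}
Tree: (single bag)
With just one bag of size 6, the width is 6 − 1 = 5, so tw(G) ≤ 5. Conversely, {1, 2, 3, 4, 5, 6} is a clique of size 6, and the vertices of any clique must share a bag in every tree decomposition; so some bag has ≥ 6 vertices and tw(G) ≥ 5. Combining the bounds, tw(G) = 5.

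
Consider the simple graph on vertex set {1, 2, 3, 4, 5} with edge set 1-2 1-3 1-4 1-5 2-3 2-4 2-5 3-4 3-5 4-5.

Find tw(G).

4

A width-4 tree decomposition is:
Bags: B1 = {1, 2, 3, 4, 5}
Tree: (single bag)
With just one bag of size 5, the width is 5 − 1 = 4, so tw(G) ≤ 4. For the lower bound, the 5 vertices {1, 2, 3, 4, 5} are pairwise adjacent, and any tree decomposition puts a clique entirely inside one bag — forcing width ≥ 4. Therefore the treewidth is 4.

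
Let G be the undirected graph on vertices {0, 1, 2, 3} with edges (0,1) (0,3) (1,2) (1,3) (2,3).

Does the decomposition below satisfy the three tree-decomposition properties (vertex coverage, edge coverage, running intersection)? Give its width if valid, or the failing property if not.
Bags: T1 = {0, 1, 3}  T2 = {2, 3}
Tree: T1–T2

A tree decomposition must satisfy three properties: every vertex lies in some bag; for every edge, both endpoints lie together in some bag; and for every vertex, the bags containing it form a connected subtree. Here edge (1,2) lies in no bag, so the decomposition is invalid.

No — edge (1,2) lies in no bag.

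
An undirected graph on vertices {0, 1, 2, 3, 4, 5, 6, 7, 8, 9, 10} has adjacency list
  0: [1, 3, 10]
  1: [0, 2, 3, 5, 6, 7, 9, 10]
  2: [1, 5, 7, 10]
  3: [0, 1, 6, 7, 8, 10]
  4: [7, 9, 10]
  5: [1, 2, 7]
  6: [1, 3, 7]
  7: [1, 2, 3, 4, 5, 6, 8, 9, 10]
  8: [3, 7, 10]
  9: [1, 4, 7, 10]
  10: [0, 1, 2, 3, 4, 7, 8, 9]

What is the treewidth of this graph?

3

A width-3 tree decomposition is:
Bags: B1 = {1, 2, 7, 10}  B2 = {1, 3, 7, 10}  B3 = {1, 7, 9, 10}  B4 = {1, 3, 6, 7}  B5 = {0, 1, 3, 10}  B6 = {3, 7, 8, 10}  B7 = {1, 2, 5, 7}  B8 = {4, 7, 9, 10}
Tree: B1–B2, B1–B3, B2–B4, B2–B5, B2–B6, B1–B7, B3–B8
The largest bag has 4 vertices, giving width 3; this decomposition certifies tw(G) ≤ 3. On the other hand G contains the 4-clique {0, 1, 3, 10}. A clique must lie in a single bag of any decomposition, so no decomposition can have width below 3. The upper and lower bounds meet at 3, so that is the treewidth.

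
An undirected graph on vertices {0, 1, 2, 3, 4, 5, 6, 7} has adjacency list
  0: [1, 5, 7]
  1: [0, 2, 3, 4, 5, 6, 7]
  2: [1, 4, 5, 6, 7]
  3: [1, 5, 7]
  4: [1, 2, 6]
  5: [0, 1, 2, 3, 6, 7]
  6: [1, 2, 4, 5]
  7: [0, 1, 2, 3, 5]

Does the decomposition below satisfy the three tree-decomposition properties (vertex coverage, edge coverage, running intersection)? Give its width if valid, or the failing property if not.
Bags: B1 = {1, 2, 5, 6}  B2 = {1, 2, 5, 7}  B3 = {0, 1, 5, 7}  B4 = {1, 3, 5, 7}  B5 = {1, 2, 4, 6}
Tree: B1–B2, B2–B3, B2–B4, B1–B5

Yes; width 3.

Every vertex of G appears in some bag (union = {0, 1, 2, 3, 4, 5, 6, 7}); every edge is covered by a bag; and for each vertex v the set of bags containing v is connected in the bag tree. The decomposition is therefore valid. The largest bag has 4 vertices, so the width is 3.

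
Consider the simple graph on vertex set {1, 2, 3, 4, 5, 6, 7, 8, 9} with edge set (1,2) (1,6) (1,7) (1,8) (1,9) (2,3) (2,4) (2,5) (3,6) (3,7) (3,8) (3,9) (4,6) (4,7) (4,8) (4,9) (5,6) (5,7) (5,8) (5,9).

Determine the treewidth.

4

A width-4 tree decomposition is:
Bags: B1 = {1, 3, 4, 5, 8}  B2 = {1, 3, 4, 5, 6}  B3 = {1, 3, 4, 5, 7}  B4 = {1, 2, 3, 4, 5}  B5 = {1, 3, 4, 5, 9}
Tree: B1–B2, B2–B3, B3–B4, B4–B5
Every bag has size at most 5, so the width is 5 − 1 = 4 and tw(G) ≤ 4. For the lower bound: the 5 vertex sets {3,8}, {1,6}, {4,7}, {5}, {2} are disjoint, each induces a connected subgraph, and every pair is joined by at least one edge of G. Contracting each set to a single vertex therefore yields K_{5} as a minor, and since treewidth is minor-monotone, tw(G) ≥ tw(K_{5}) = 4. Hence tw(G) = 4 exactly.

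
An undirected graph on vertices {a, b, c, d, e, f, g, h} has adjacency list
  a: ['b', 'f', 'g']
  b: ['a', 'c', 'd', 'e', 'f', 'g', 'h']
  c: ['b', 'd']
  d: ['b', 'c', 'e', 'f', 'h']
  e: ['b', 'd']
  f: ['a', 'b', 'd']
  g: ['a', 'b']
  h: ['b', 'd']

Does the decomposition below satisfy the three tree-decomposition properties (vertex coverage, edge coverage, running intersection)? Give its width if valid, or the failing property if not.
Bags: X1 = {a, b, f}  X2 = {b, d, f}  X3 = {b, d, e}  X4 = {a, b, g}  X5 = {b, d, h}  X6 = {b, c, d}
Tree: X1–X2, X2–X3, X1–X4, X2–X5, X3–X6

Yes; width 2.

Checking the three conditions: (i) the bags cover all of {a, b, c, d, e, f, g, h}; (ii) for each edge, some bag contains both endpoints; (iii) the bags containing any fixed vertex form a subtree. All hold, so the decomposition is valid with width 3 − 1 = 2.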